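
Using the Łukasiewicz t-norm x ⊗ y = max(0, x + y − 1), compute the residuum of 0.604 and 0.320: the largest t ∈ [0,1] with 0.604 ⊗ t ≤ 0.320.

0.716

The residuum of the Łukasiewicz t-norm gives the supremum: min(1, 1 − 0.604 + 0.320).
1 − 0.604 + 0.320 = 0.716, so t = min(1, 0.716) = 0.716.
Check: 0.604 ⊗ 0.716 = max(0, 0.320) = 0.320 ≤ 0.320.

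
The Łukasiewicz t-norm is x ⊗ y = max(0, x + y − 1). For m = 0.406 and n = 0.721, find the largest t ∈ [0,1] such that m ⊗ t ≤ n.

The residuum of the Łukasiewicz t-norm gives the supremum: min(1, 1 − 0.406 + 0.721).
1 − 0.406 + 0.721 = 1.315, so t = min(1, 1.315) = 1.000.
Check: 0.406 ⊗ 1.000 = max(0, 0.406) = 0.406 ≤ 0.721.

1.000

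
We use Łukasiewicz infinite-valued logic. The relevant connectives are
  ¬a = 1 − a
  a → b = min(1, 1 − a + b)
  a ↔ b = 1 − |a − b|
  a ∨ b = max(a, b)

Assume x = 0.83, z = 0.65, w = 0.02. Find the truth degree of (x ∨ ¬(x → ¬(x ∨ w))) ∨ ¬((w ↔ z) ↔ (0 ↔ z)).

x ∨ w = max(0.83, 0.02) = 0.83
¬(x ∨ w) = 1 − 0.83 = 0.17
x → ¬(x ∨ w) = min(1, 1 − 0.83 + 0.17) = min(1, 0.34) = 0.34
¬(x → ¬(x ∨ w)) = 1 − 0.34 = 0.66
x ∨ ¬(x → ¬(x ∨ w)) = max(0.83, 0.66) = 0.83
w ↔ z = 1 − |0.02 − 0.65| = 1 − 0.63 = 0.37
0 ↔ z = 1 − |0.00 − 0.65| = 1 − 0.65 = 0.35
(w ↔ z) ↔ (0 ↔ z) = 1 − |0.37 − 0.35| = 1 − 0.02 = 0.98
¬((w ↔ z) ↔ (0 ↔ z)) = 1 − 0.98 = 0.02
(x ∨ ¬(x → ¬(x ∨ w))) ∨ ¬((w ↔ z) ↔ (0 ↔ z)) = max(0.83, 0.02) = 0.83

0.83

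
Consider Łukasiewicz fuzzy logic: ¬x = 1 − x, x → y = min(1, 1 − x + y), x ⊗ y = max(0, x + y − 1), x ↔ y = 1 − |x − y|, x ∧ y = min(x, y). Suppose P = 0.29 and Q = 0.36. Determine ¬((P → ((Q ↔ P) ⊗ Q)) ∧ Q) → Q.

0.72

Q ↔ P = 1 − |0.36 − 0.29| = 1 − 0.07 = 0.93
(Q ↔ P) ⊗ Q = max(0, 0.93 + 0.36 − 1) = max(0, 0.29) = 0.29
P → ((Q ↔ P) ⊗ Q) = min(1, 1 − 0.29 + 0.29) = min(1, 1.00) = 1.00
(P → ((Q ↔ P) ⊗ Q)) ∧ Q = min(1.00, 0.36) = 0.36
¬((P → ((Q ↔ P) ⊗ Q)) ∧ Q) = 1 − 0.36 = 0.64
¬((P → ((Q ↔ P) ⊗ Q)) ∧ Q) → Q = min(1, 1 − 0.64 + 0.36) = min(1, 0.72) = 0.72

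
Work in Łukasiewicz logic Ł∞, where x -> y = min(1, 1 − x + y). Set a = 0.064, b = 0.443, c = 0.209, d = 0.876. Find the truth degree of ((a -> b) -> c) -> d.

a -> b = min(1, 1 − 0.064 + 0.443) = min(1, 1.379) = 1.000
(a -> b) -> c = min(1, 1 − 1.000 + 0.209) = min(1, 0.209) = 0.209
((a -> b) -> c) -> d = min(1, 1 − 0.209 + 0.876) = min(1, 1.667) = 1.000

1.000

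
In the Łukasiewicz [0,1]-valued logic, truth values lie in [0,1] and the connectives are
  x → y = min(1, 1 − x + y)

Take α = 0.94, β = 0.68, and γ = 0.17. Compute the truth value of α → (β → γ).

β → γ = min(1, 1 − 0.68 + 0.17) = min(1, 0.49) = 0.49
α → (β → γ) = min(1, 1 − 0.94 + 0.49) = min(1, 0.55) = 0.55

0.55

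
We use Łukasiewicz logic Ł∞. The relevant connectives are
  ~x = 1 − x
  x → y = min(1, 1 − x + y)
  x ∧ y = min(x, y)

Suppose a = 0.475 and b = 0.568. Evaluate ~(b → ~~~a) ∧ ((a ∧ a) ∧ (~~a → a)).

~a = 1 − 0.475 = 0.525
~~a = 1 − 0.525 = 0.475
~~~a = 1 − 0.475 = 0.525
b → ~~~a = min(1, 1 − 0.568 + 0.525) = min(1, 0.957) = 0.957
~(b → ~~~a) = 1 − 0.957 = 0.043
a ∧ a = min(0.475, 0.475) = 0.475
~~a → a = min(1, 1 − 0.475 + 0.475) = min(1, 1.000) = 1.000
(a ∧ a) ∧ (~~a → a) = min(0.475, 1.000) = 0.475
~(b → ~~~a) ∧ ((a ∧ a) ∧ (~~a → a)) = min(0.043, 0.475) = 0.043

0.043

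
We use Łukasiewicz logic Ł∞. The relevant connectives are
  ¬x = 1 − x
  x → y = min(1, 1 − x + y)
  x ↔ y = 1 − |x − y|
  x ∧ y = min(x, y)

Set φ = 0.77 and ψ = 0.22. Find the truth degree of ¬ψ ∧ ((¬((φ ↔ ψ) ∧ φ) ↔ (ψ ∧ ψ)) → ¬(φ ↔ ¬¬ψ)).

0.78

¬ψ = 1 − 0.22 = 0.78
φ ↔ ψ = 1 − |0.77 − 0.22| = 1 − 0.55 = 0.45
(φ ↔ ψ) ∧ φ = min(0.45, 0.77) = 0.45
¬((φ ↔ ψ) ∧ φ) = 1 − 0.45 = 0.55
ψ ∧ ψ = min(0.22, 0.22) = 0.22
¬((φ ↔ ψ) ∧ φ) ↔ (ψ ∧ ψ) = 1 − |0.55 − 0.22| = 1 − 0.33 = 0.67
¬¬ψ = 1 − 0.78 = 0.22
φ ↔ ¬¬ψ = 1 − |0.77 − 0.22| = 1 − 0.55 = 0.45
¬(φ ↔ ¬¬ψ) = 1 − 0.45 = 0.55
(¬((φ ↔ ψ) ∧ φ) ↔ (ψ ∧ ψ)) → ¬(φ ↔ ¬¬ψ) = min(1, 1 − 0.67 + 0.55) = min(1, 0.88) = 0.88
¬ψ ∧ ((¬((φ ↔ ψ) ∧ φ) ↔ (ψ ∧ ψ)) → ¬(φ ↔ ¬¬ψ)) = min(0.78, 0.88) = 0.78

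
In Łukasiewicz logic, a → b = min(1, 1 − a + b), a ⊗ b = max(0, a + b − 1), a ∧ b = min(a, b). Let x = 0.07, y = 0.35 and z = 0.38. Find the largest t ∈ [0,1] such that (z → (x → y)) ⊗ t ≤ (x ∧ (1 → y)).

x → y = min(1, 1 − 0.07 + 0.35) = min(1, 1.28) = 1.00
z → (x → y) = min(1, 1 − 0.38 + 1.00) = min(1, 1.62) = 1.00
So the left factor is z → (x → y) = 1.00.
1 → y = min(1, 1 − 1.00 + 0.35) = min(1, 0.35) = 0.35
x ∧ (1 → y) = min(0.07, 0.35) = 0.07
So the right-hand bound is x ∧ (1 → y) = 0.07.
The residuum of the Łukasiewicz t-norm gives the supremum: min(1, 1 − 1.00 + 0.07).
1 − 1.00 + 0.07 = 0.07, so t = min(1, 0.07) = 0.07.
Check: 1.00 ⊗ 0.07 = max(0, 0.07) = 0.07 ≤ 0.07.

0.07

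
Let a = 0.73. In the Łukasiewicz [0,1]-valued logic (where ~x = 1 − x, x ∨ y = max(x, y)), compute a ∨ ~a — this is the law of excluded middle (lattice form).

0.73

~a = 1 − 0.73 = 0.27
a ∨ ~a = max(0.73, 0.27) = 0.73
(The value 0.73 < 1 shows this instance is not satisfied; not a Ł∞-tautology — its value is max(a, 1−a).)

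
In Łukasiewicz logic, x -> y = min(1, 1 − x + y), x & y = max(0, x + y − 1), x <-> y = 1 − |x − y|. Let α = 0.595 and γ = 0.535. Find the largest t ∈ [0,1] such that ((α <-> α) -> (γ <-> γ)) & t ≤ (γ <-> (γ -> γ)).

α <-> α = 1 − |0.595 − 0.595| = 1 − 0.000 = 1.000
γ <-> γ = 1 − |0.535 − 0.535| = 1 − 0.000 = 1.000
(α <-> α) -> (γ <-> γ) = min(1, 1 − 1.000 + 1.000) = min(1, 1.000) = 1.000
So the left factor is (α <-> α) -> (γ <-> γ) = 1.000.
γ -> γ = min(1, 1 − 0.535 + 0.535) = min(1, 1.000) = 1.000
γ <-> (γ -> γ) = 1 − |0.535 − 1.000| = 1 − 0.465 = 0.535
So the right-hand bound is γ <-> (γ -> γ) = 0.535.
The residuum of the Łukasiewicz t-norm gives the supremum: min(1, 1 − 1.000 + 0.535).
1 − 1.000 + 0.535 = 0.535, so t = min(1, 0.535) = 0.535.
Check: 1.000 & 0.535 = max(0, 0.535) = 0.535 ≤ 0.535.

0.535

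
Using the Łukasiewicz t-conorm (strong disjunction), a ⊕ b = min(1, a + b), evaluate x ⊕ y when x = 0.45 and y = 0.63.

x ⊕ y = min(1, 0.45 + 0.63) = min(1, 1.08) = 1.00
For comparison, the Gödel t-conorm max(a, b) would give 0.63.

1.00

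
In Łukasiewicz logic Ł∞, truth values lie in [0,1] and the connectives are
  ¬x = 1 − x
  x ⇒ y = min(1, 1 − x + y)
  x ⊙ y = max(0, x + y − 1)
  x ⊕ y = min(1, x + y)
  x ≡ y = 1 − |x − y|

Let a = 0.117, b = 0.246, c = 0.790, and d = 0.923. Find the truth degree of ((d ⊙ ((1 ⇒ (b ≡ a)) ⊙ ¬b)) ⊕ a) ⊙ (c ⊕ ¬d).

b ≡ a = 1 − |0.246 − 0.117| = 1 − 0.129 = 0.871
1 ⇒ (b ≡ a) = min(1, 1 − 1.000 + 0.871) = min(1, 0.871) = 0.871
¬b = 1 − 0.246 = 0.754
(1 ⇒ (b ≡ a)) ⊙ ¬b = max(0, 0.871 + 0.754 − 1) = max(0, 0.625) = 0.625
d ⊙ ((1 ⇒ (b ≡ a)) ⊙ ¬b) = max(0, 0.923 + 0.625 − 1) = max(0, 0.548) = 0.548
(d ⊙ ((1 ⇒ (b ≡ a)) ⊙ ¬b)) ⊕ a = min(1, 0.548 + 0.117) = min(1, 0.665) = 0.665
¬d = 1 − 0.923 = 0.077
c ⊕ ¬d = min(1, 0.790 + 0.077) = min(1, 0.867) = 0.867
((d ⊙ ((1 ⇒ (b ≡ a)) ⊙ ¬b)) ⊕ a) ⊙ (c ⊕ ¬d) = max(0, 0.665 + 0.867 − 1) = max(0, 0.532) = 0.532

0.532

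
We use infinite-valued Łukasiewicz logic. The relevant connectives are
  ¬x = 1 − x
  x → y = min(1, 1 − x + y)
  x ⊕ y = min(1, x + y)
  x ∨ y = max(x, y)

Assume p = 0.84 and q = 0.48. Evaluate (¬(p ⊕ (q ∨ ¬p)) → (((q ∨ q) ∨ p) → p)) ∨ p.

¬p = 1 − 0.84 = 0.16
q ∨ ¬p = max(0.48, 0.16) = 0.48
p ⊕ (q ∨ ¬p) = min(1, 0.84 + 0.48) = min(1, 1.32) = 1.00
¬(p ⊕ (q ∨ ¬p)) = 1 − 1.00 = 0.00
q ∨ q = max(0.48, 0.48) = 0.48
(q ∨ q) ∨ p = max(0.48, 0.84) = 0.84
((q ∨ q) ∨ p) → p = min(1, 1 − 0.84 + 0.84) = min(1, 1.00) = 1.00
¬(p ⊕ (q ∨ ¬p)) → (((q ∨ q) ∨ p) → p) = min(1, 1 − 0.00 + 1.00) = min(1, 2.00) = 1.00
(¬(p ⊕ (q ∨ ¬p)) → (((q ∨ q) ∨ p) → p)) ∨ p = max(1.00, 0.84) = 1.00

1.00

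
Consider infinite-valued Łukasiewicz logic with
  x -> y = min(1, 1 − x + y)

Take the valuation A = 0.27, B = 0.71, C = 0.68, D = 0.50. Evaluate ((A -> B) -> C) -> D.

0.82

A -> B = min(1, 1 − 0.27 + 0.71) = min(1, 1.44) = 1.00
(A -> B) -> C = min(1, 1 − 1.00 + 0.68) = min(1, 0.68) = 0.68
((A -> B) -> C) -> D = min(1, 1 − 0.68 + 0.50) = min(1, 0.82) = 0.82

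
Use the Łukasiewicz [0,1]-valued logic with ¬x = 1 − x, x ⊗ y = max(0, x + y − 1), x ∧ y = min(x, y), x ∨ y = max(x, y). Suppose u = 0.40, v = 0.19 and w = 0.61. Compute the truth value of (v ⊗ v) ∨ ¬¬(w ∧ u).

0.40

v ⊗ v = max(0, 0.19 + 0.19 − 1) = max(0, -0.62) = 0.00
w ∧ u = min(0.61, 0.40) = 0.40
¬(w ∧ u) = 1 − 0.40 = 0.60
¬¬(w ∧ u) = 1 − 0.60 = 0.40
(v ⊗ v) ∨ ¬¬(w ∧ u) = max(0.00, 0.40) = 0.40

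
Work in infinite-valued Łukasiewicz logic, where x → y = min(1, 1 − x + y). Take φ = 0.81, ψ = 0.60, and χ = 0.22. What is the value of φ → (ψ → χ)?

0.81

ψ → χ = min(1, 1 − 0.60 + 0.22) = min(1, 0.62) = 0.62
φ → (ψ → χ) = min(1, 1 − 0.81 + 0.62) = min(1, 0.81) = 0.81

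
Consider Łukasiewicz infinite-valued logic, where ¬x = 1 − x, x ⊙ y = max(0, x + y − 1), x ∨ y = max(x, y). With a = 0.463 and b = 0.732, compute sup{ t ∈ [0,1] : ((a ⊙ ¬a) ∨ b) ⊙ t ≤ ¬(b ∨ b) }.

¬a = 1 − 0.463 = 0.537
a ⊙ ¬a = max(0, 0.463 + 0.537 − 1) = max(0, 0.000) = 0.000
(a ⊙ ¬a) ∨ b = max(0.000, 0.732) = 0.732
So the left factor is (a ⊙ ¬a) ∨ b = 0.732.
b ∨ b = max(0.732, 0.732) = 0.732
¬(b ∨ b) = 1 − 0.732 = 0.268
So the right-hand bound is ¬(b ∨ b) = 0.268.
The residuum of the Łukasiewicz t-norm gives the supremum: min(1, 1 − 0.732 + 0.268).
1 − 0.732 + 0.268 = 0.536, so t = min(1, 0.536) = 0.536.
Check: 0.732 ⊙ 0.536 = max(0, 0.268) = 0.268 ≤ 0.268.

0.536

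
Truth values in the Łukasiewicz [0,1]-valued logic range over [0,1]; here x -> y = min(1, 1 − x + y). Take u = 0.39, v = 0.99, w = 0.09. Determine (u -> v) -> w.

0.09

u -> v = min(1, 1 − 0.39 + 0.99) = min(1, 1.60) = 1.00
(u -> v) -> w = min(1, 1 − 1.00 + 0.09) = min(1, 0.09) = 0.09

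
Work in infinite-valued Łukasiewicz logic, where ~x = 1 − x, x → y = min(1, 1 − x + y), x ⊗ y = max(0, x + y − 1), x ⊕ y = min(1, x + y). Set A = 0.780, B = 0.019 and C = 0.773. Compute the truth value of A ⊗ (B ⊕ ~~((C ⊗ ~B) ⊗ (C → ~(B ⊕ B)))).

~B = 1 − 0.019 = 0.981
C ⊗ ~B = max(0, 0.773 + 0.981 − 1) = max(0, 0.754) = 0.754
B ⊕ B = min(1, 0.019 + 0.019) = min(1, 0.038) = 0.038
~(B ⊕ B) = 1 − 0.038 = 0.962
C → ~(B ⊕ B) = min(1, 1 − 0.773 + 0.962) = min(1, 1.189) = 1.000
(C ⊗ ~B) ⊗ (C → ~(B ⊕ B)) = max(0, 0.754 + 1.000 − 1) = max(0, 0.754) = 0.754
~((C ⊗ ~B) ⊗ (C → ~(B ⊕ B))) = 1 − 0.754 = 0.246
~~((C ⊗ ~B) ⊗ (C → ~(B ⊕ B))) = 1 − 0.246 = 0.754
B ⊕ ~~((C ⊗ ~B) ⊗ (C → ~(B ⊕ B))) = min(1, 0.019 + 0.754) = min(1, 0.773) = 0.773
A ⊗ (B ⊕ ~~((C ⊗ ~B) ⊗ (C → ~(B ⊕ B)))) = max(0, 0.780 + 0.773 − 1) = max(0, 0.553) = 0.553

0.553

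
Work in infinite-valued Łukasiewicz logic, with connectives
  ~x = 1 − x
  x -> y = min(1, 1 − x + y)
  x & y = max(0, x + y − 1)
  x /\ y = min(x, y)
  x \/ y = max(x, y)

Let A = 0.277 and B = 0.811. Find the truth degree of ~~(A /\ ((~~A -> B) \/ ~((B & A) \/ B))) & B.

0.088

~A = 1 − 0.277 = 0.723
~~A = 1 − 0.723 = 0.277
~~A -> B = min(1, 1 − 0.277 + 0.811) = min(1, 1.534) = 1.000
B & A = max(0, 0.811 + 0.277 − 1) = max(0, 0.088) = 0.088
(B & A) \/ B = max(0.088, 0.811) = 0.811
~((B & A) \/ B) = 1 − 0.811 = 0.189
(~~A -> B) \/ ~((B & A) \/ B) = max(1.000, 0.189) = 1.000
A /\ ((~~A -> B) \/ ~((B & A) \/ B)) = min(0.277, 1.000) = 0.277
~(A /\ ((~~A -> B) \/ ~((B & A) \/ B))) = 1 − 0.277 = 0.723
~~(A /\ ((~~A -> B) \/ ~((B & A) \/ B))) = 1 − 0.723 = 0.277
~~(A /\ ((~~A -> B) \/ ~((B & A) \/ B))) & B = max(0, 0.277 + 0.811 − 1) = max(0, 0.088) = 0.088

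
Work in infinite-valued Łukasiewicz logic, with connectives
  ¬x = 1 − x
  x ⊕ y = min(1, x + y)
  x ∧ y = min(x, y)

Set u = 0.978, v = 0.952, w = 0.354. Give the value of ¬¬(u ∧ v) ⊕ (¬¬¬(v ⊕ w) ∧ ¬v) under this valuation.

u ∧ v = min(0.978, 0.952) = 0.952
¬(u ∧ v) = 1 − 0.952 = 0.048
¬¬(u ∧ v) = 1 − 0.048 = 0.952
v ⊕ w = min(1, 0.952 + 0.354) = min(1, 1.306) = 1.000
¬(v ⊕ w) = 1 − 1.000 = 0.000
¬¬(v ⊕ w) = 1 − 0.000 = 1.000
¬¬¬(v ⊕ w) = 1 − 1.000 = 0.000
¬v = 1 − 0.952 = 0.048
¬¬¬(v ⊕ w) ∧ ¬v = min(0.000, 0.048) = 0.000
¬¬(u ∧ v) ⊕ (¬¬¬(v ⊕ w) ∧ ¬v) = min(1, 0.952 + 0.000) = min(1, 0.952) = 0.952

0.952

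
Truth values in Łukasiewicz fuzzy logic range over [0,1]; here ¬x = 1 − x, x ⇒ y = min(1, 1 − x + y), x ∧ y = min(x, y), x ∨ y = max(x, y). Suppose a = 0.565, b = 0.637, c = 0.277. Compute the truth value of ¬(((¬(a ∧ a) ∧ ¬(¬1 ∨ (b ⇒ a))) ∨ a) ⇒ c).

0.288

a ∧ a = min(0.565, 0.565) = 0.565
¬(a ∧ a) = 1 − 0.565 = 0.435
¬1 = 1 − 1.000 = 0.000
b ⇒ a = min(1, 1 − 0.637 + 0.565) = min(1, 0.928) = 0.928
¬1 ∨ (b ⇒ a) = max(0.000, 0.928) = 0.928
¬(¬1 ∨ (b ⇒ a)) = 1 − 0.928 = 0.072
¬(a ∧ a) ∧ ¬(¬1 ∨ (b ⇒ a)) = min(0.435, 0.072) = 0.072
(¬(a ∧ a) ∧ ¬(¬1 ∨ (b ⇒ a))) ∨ a = max(0.072, 0.565) = 0.565
((¬(a ∧ a) ∧ ¬(¬1 ∨ (b ⇒ a))) ∨ a) ⇒ c = min(1, 1 − 0.565 + 0.277) = min(1, 0.712) = 0.712
¬(((¬(a ∧ a) ∧ ¬(¬1 ∨ (b ⇒ a))) ∨ a) ⇒ c) = 1 − 0.712 = 0.288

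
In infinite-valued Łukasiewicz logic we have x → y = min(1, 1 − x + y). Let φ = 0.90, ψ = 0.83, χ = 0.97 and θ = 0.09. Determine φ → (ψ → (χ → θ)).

χ → θ = min(1, 1 − 0.97 + 0.09) = min(1, 0.12) = 0.12
ψ → (χ → θ) = min(1, 1 − 0.83 + 0.12) = min(1, 0.29) = 0.29
φ → (ψ → (χ → θ)) = min(1, 1 − 0.90 + 0.29) = min(1, 0.39) = 0.39

0.39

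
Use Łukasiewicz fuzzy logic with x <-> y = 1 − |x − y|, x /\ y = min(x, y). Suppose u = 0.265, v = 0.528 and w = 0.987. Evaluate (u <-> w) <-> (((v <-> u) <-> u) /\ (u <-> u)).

0.750

u <-> w = 1 − |0.265 − 0.987| = 1 − 0.722 = 0.278
v <-> u = 1 − |0.528 − 0.265| = 1 − 0.263 = 0.737
(v <-> u) <-> u = 1 − |0.737 − 0.265| = 1 − 0.472 = 0.528
u <-> u = 1 − |0.265 − 0.265| = 1 − 0.000 = 1.000
((v <-> u) <-> u) /\ (u <-> u) = min(0.528, 1.000) = 0.528
(u <-> w) <-> (((v <-> u) <-> u) /\ (u <-> u)) = 1 − |0.278 − 0.528| = 1 − 0.250 = 0.750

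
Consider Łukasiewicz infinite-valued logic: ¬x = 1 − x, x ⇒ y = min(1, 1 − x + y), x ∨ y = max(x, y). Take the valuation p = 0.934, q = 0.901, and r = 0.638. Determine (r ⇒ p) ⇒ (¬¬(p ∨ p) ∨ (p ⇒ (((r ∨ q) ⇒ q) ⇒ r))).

0.934

r ⇒ p = min(1, 1 − 0.638 + 0.934) = min(1, 1.296) = 1.000
p ∨ p = max(0.934, 0.934) = 0.934
¬(p ∨ p) = 1 − 0.934 = 0.066
¬¬(p ∨ p) = 1 − 0.066 = 0.934
r ∨ q = max(0.638, 0.901) = 0.901
(r ∨ q) ⇒ q = min(1, 1 − 0.901 + 0.901) = min(1, 1.000) = 1.000
((r ∨ q) ⇒ q) ⇒ r = min(1, 1 − 1.000 + 0.638) = min(1, 0.638) = 0.638
p ⇒ (((r ∨ q) ⇒ q) ⇒ r) = min(1, 1 − 0.934 + 0.638) = min(1, 0.704) = 0.704
¬¬(p ∨ p) ∨ (p ⇒ (((r ∨ q) ⇒ q) ⇒ r)) = max(0.934, 0.704) = 0.934
(r ⇒ p) ⇒ (¬¬(p ∨ p) ∨ (p ⇒ (((r ∨ q) ⇒ q) ⇒ r))) = min(1, 1 − 1.000 + 0.934) = min(1, 0.934) = 0.934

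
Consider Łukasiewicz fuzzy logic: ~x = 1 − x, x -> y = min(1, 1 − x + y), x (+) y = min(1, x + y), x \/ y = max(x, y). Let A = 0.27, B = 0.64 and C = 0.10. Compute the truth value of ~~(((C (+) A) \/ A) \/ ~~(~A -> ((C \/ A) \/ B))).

C (+) A = min(1, 0.10 + 0.27) = min(1, 0.37) = 0.37
(C (+) A) \/ A = max(0.37, 0.27) = 0.37
~A = 1 − 0.27 = 0.73
C \/ A = max(0.10, 0.27) = 0.27
(C \/ A) \/ B = max(0.27, 0.64) = 0.64
~A -> ((C \/ A) \/ B) = min(1, 1 − 0.73 + 0.64) = min(1, 0.91) = 0.91
~(~A -> ((C \/ A) \/ B)) = 1 − 0.91 = 0.09
~~(~A -> ((C \/ A) \/ B)) = 1 − 0.09 = 0.91
((C (+) A) \/ A) \/ ~~(~A -> ((C \/ A) \/ B)) = max(0.37, 0.91) = 0.91
~(((C (+) A) \/ A) \/ ~~(~A -> ((C \/ A) \/ B))) = 1 − 0.91 = 0.09
~~(((C (+) A) \/ A) \/ ~~(~A -> ((C \/ A) \/ B))) = 1 − 0.09 = 0.91

0.91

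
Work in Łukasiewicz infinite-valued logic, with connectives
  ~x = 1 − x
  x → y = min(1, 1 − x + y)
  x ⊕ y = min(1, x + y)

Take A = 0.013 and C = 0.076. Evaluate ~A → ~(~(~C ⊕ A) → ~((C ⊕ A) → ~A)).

~A = 1 − 0.013 = 0.987
~C = 1 − 0.076 = 0.924
~C ⊕ A = min(1, 0.924 + 0.013) = min(1, 0.937) = 0.937
~(~C ⊕ A) = 1 − 0.937 = 0.063
C ⊕ A = min(1, 0.076 + 0.013) = min(1, 0.089) = 0.089
(C ⊕ A) → ~A = min(1, 1 − 0.089 + 0.987) = min(1, 1.898) = 1.000
~((C ⊕ A) → ~A) = 1 − 1.000 = 0.000
~(~C ⊕ A) → ~((C ⊕ A) → ~A) = min(1, 1 − 0.063 + 0.000) = min(1, 0.937) = 0.937
~(~(~C ⊕ A) → ~((C ⊕ A) → ~A)) = 1 − 0.937 = 0.063
~A → ~(~(~C ⊕ A) → ~((C ⊕ A) → ~A)) = min(1, 1 − 0.987 + 0.063) = min(1, 0.076) = 0.076

0.076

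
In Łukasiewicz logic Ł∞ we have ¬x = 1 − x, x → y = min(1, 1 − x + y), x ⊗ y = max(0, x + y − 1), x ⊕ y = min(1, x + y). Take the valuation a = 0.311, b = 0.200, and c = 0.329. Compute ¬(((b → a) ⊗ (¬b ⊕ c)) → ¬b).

0.200

b → a = min(1, 1 − 0.200 + 0.311) = min(1, 1.111) = 1.000
¬b = 1 − 0.200 = 0.800
¬b ⊕ c = min(1, 0.800 + 0.329) = min(1, 1.129) = 1.000
(b → a) ⊗ (¬b ⊕ c) = max(0, 1.000 + 1.000 − 1) = max(0, 1.000) = 1.000
((b → a) ⊗ (¬b ⊕ c)) → ¬b = min(1, 1 − 1.000 + 0.800) = min(1, 0.800) = 0.800
¬(((b → a) ⊗ (¬b ⊕ c)) → ¬b) = 1 − 0.800 = 0.200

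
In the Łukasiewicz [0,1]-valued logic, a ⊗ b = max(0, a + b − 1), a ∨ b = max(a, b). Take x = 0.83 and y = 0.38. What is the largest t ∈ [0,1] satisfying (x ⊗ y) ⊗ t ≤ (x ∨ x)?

1.00

x ⊗ y = max(0, 0.83 + 0.38 − 1) = max(0, 0.21) = 0.21
So the left factor is x ⊗ y = 0.21.
x ∨ x = max(0.83, 0.83) = 0.83
So the right-hand bound is x ∨ x = 0.83.
The residuum of the Łukasiewicz t-norm gives the supremum: min(1, 1 − 0.21 + 0.83).
1 − 0.21 + 0.83 = 1.62, so t = min(1, 1.62) = 1.00.
Check: 0.21 ⊗ 1.00 = max(0, 0.21) = 0.21 ≤ 0.83.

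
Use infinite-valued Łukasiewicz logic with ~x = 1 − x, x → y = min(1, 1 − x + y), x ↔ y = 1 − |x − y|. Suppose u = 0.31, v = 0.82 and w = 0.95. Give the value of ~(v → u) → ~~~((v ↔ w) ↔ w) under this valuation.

v → u = min(1, 1 − 0.82 + 0.31) = min(1, 0.49) = 0.49
~(v → u) = 1 − 0.49 = 0.51
v ↔ w = 1 − |0.82 − 0.95| = 1 − 0.13 = 0.87
(v ↔ w) ↔ w = 1 − |0.87 − 0.95| = 1 − 0.08 = 0.92
~((v ↔ w) ↔ w) = 1 − 0.92 = 0.08
~~((v ↔ w) ↔ w) = 1 − 0.08 = 0.92
~~~((v ↔ w) ↔ w) = 1 − 0.92 = 0.08
~(v → u) → ~~~((v ↔ w) ↔ w) = min(1, 1 − 0.51 + 0.08) = min(1, 0.57) = 0.57

0.57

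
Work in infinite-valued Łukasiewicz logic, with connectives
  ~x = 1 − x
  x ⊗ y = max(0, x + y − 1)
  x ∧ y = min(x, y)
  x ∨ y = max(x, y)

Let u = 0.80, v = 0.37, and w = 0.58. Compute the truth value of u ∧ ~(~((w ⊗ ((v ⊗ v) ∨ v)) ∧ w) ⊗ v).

v ⊗ v = max(0, 0.37 + 0.37 − 1) = max(0, -0.26) = 0.00
(v ⊗ v) ∨ v = max(0.00, 0.37) = 0.37
w ⊗ ((v ⊗ v) ∨ v) = max(0, 0.58 + 0.37 − 1) = max(0, -0.05) = 0.00
(w ⊗ ((v ⊗ v) ∨ v)) ∧ w = min(0.00, 0.58) = 0.00
~((w ⊗ ((v ⊗ v) ∨ v)) ∧ w) = 1 − 0.00 = 1.00
~((w ⊗ ((v ⊗ v) ∨ v)) ∧ w) ⊗ v = max(0, 1.00 + 0.37 − 1) = max(0, 0.37) = 0.37
~(~((w ⊗ ((v ⊗ v) ∨ v)) ∧ w) ⊗ v) = 1 − 0.37 = 0.63
u ∧ ~(~((w ⊗ ((v ⊗ v) ∨ v)) ∧ w) ⊗ v) = min(0.80, 0.63) = 0.63

0.63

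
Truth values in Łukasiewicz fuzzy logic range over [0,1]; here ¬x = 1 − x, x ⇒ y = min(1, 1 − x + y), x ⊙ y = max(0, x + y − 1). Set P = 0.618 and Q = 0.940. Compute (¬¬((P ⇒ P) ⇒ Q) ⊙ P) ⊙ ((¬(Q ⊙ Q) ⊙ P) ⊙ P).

P ⇒ P = min(1, 1 − 0.618 + 0.618) = min(1, 1.000) = 1.000
(P ⇒ P) ⇒ Q = min(1, 1 − 1.000 + 0.940) = min(1, 0.940) = 0.940
¬((P ⇒ P) ⇒ Q) = 1 − 0.940 = 0.060
¬¬((P ⇒ P) ⇒ Q) = 1 − 0.060 = 0.940
¬¬((P ⇒ P) ⇒ Q) ⊙ P = max(0, 0.940 + 0.618 − 1) = max(0, 0.558) = 0.558
Q ⊙ Q = max(0, 0.940 + 0.940 − 1) = max(0, 0.880) = 0.880
¬(Q ⊙ Q) = 1 − 0.880 = 0.120
¬(Q ⊙ Q) ⊙ P = max(0, 0.120 + 0.618 − 1) = max(0, -0.262) = 0.000
(¬(Q ⊙ Q) ⊙ P) ⊙ P = max(0, 0.000 + 0.618 − 1) = max(0, -0.382) = 0.000
(¬¬((P ⇒ P) ⇒ Q) ⊙ P) ⊙ ((¬(Q ⊙ Q) ⊙ P) ⊙ P) = max(0, 0.558 + 0.000 − 1) = max(0, -0.442) = 0.000

0.000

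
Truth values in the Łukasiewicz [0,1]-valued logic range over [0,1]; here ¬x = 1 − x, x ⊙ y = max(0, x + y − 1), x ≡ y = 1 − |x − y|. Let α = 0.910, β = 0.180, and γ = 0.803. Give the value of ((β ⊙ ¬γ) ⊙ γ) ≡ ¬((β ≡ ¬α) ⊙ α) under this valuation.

¬γ = 1 − 0.803 = 0.197
β ⊙ ¬γ = max(0, 0.180 + 0.197 − 1) = max(0, -0.623) = 0.000
(β ⊙ ¬γ) ⊙ γ = max(0, 0.000 + 0.803 − 1) = max(0, -0.197) = 0.000
¬α = 1 − 0.910 = 0.090
β ≡ ¬α = 1 − |0.180 − 0.090| = 1 − 0.090 = 0.910
(β ≡ ¬α) ⊙ α = max(0, 0.910 + 0.910 − 1) = max(0, 0.820) = 0.820
¬((β ≡ ¬α) ⊙ α) = 1 − 0.820 = 0.180
((β ⊙ ¬γ) ⊙ γ) ≡ ¬((β ≡ ¬α) ⊙ α) = 1 − |0.000 − 0.180| = 1 − 0.180 = 0.820

0.820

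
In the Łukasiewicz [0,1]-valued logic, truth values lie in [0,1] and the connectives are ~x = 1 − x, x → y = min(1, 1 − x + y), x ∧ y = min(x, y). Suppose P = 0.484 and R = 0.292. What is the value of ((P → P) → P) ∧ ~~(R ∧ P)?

0.292

P → P = min(1, 1 − 0.484 + 0.484) = min(1, 1.000) = 1.000
(P → P) → P = min(1, 1 − 1.000 + 0.484) = min(1, 0.484) = 0.484
R ∧ P = min(0.292, 0.484) = 0.292
~(R ∧ P) = 1 − 0.292 = 0.708
~~(R ∧ P) = 1 − 0.708 = 0.292
((P → P) → P) ∧ ~~(R ∧ P) = min(0.484, 0.292) = 0.292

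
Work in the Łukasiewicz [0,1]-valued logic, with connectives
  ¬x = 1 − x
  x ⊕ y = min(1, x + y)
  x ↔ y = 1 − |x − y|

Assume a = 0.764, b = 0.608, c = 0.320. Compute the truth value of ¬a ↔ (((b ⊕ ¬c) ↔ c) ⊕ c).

0.596

¬a = 1 − 0.764 = 0.236
¬c = 1 − 0.320 = 0.680
b ⊕ ¬c = min(1, 0.608 + 0.680) = min(1, 1.288) = 1.000
(b ⊕ ¬c) ↔ c = 1 − |1.000 − 0.320| = 1 − 0.680 = 0.320
((b ⊕ ¬c) ↔ c) ⊕ c = min(1, 0.320 + 0.320) = min(1, 0.640) = 0.640
¬a ↔ (((b ⊕ ¬c) ↔ c) ⊕ c) = 1 − |0.236 − 0.640| = 1 − 0.404 = 0.596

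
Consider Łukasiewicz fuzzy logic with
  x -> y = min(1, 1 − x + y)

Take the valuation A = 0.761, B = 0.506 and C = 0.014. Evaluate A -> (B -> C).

B -> C = min(1, 1 − 0.506 + 0.014) = min(1, 0.508) = 0.508
A -> (B -> C) = min(1, 1 − 0.761 + 0.508) = min(1, 0.747) = 0.747

0.747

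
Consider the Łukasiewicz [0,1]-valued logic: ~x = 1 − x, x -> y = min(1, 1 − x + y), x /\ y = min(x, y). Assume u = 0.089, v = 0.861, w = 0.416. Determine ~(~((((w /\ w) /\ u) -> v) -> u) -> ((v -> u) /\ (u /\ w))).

0.822

w /\ w = min(0.416, 0.416) = 0.416
(w /\ w) /\ u = min(0.416, 0.089) = 0.089
((w /\ w) /\ u) -> v = min(1, 1 − 0.089 + 0.861) = min(1, 1.772) = 1.000
(((w /\ w) /\ u) -> v) -> u = min(1, 1 − 1.000 + 0.089) = min(1, 0.089) = 0.089
~((((w /\ w) /\ u) -> v) -> u) = 1 − 0.089 = 0.911
v -> u = min(1, 1 − 0.861 + 0.089) = min(1, 0.228) = 0.228
u /\ w = min(0.089, 0.416) = 0.089
(v -> u) /\ (u /\ w) = min(0.228, 0.089) = 0.089
~((((w /\ w) /\ u) -> v) -> u) -> ((v -> u) /\ (u /\ w)) = min(1, 1 − 0.911 + 0.089) = min(1, 0.178) = 0.178
~(~((((w /\ w) /\ u) -> v) -> u) -> ((v -> u) /\ (u /\ w))) = 1 − 0.178 = 0.822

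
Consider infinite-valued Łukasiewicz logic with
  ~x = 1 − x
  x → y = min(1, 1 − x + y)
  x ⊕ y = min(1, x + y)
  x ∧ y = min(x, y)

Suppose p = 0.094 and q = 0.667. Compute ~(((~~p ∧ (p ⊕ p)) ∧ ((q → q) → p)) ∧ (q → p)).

~p = 1 − 0.094 = 0.906
~~p = 1 − 0.906 = 0.094
p ⊕ p = min(1, 0.094 + 0.094) = min(1, 0.188) = 0.188
~~p ∧ (p ⊕ p) = min(0.094, 0.188) = 0.094
q → q = min(1, 1 − 0.667 + 0.667) = min(1, 1.000) = 1.000
(q → q) → p = min(1, 1 − 1.000 + 0.094) = min(1, 0.094) = 0.094
(~~p ∧ (p ⊕ p)) ∧ ((q → q) → p) = min(0.094, 0.094) = 0.094
q → p = min(1, 1 − 0.667 + 0.094) = min(1, 0.427) = 0.427
((~~p ∧ (p ⊕ p)) ∧ ((q → q) → p)) ∧ (q → p) = min(0.094, 0.427) = 0.094
~(((~~p ∧ (p ⊕ p)) ∧ ((q → q) → p)) ∧ (q → p)) = 1 − 0.094 = 0.906

0.906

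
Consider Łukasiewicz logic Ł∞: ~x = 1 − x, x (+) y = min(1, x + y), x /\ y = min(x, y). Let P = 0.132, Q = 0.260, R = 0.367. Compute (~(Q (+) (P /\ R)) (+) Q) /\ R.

0.367

P /\ R = min(0.132, 0.367) = 0.132
Q (+) (P /\ R) = min(1, 0.260 + 0.132) = min(1, 0.392) = 0.392
~(Q (+) (P /\ R)) = 1 − 0.392 = 0.608
~(Q (+) (P /\ R)) (+) Q = min(1, 0.608 + 0.260) = min(1, 0.868) = 0.868
(~(Q (+) (P /\ R)) (+) Q) /\ R = min(0.868, 0.367) = 0.367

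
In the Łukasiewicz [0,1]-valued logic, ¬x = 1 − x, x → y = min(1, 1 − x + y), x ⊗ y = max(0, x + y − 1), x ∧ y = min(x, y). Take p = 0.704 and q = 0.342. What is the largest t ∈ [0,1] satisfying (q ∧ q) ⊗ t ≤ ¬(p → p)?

0.658

q ∧ q = min(0.342, 0.342) = 0.342
So the left factor is q ∧ q = 0.342.
p → p = min(1, 1 − 0.704 + 0.704) = min(1, 1.000) = 1.000
¬(p → p) = 1 − 1.000 = 0.000
So the right-hand bound is ¬(p → p) = 0.000.
The residuum of the Łukasiewicz t-norm gives the supremum: min(1, 1 − 0.342 + 0.000).
1 − 0.342 + 0.000 = 0.658, so t = min(1, 0.658) = 0.658.
Check: 0.342 ⊗ 0.658 = max(0, 0.000) = 0.000 ≤ 0.000.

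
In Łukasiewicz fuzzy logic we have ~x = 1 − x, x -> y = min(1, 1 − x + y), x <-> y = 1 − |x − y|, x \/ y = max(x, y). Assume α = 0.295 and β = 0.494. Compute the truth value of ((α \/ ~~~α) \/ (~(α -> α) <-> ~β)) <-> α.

~α = 1 − 0.295 = 0.705
~~α = 1 − 0.705 = 0.295
~~~α = 1 − 0.295 = 0.705
α \/ ~~~α = max(0.295, 0.705) = 0.705
α -> α = min(1, 1 − 0.295 + 0.295) = min(1, 1.000) = 1.000
~(α -> α) = 1 − 1.000 = 0.000
~β = 1 − 0.494 = 0.506
~(α -> α) <-> ~β = 1 − |0.000 − 0.506| = 1 − 0.506 = 0.494
(α \/ ~~~α) \/ (~(α -> α) <-> ~β) = max(0.705, 0.494) = 0.705
((α \/ ~~~α) \/ (~(α -> α) <-> ~β)) <-> α = 1 − |0.705 − 0.295| = 1 − 0.410 = 0.590

0.590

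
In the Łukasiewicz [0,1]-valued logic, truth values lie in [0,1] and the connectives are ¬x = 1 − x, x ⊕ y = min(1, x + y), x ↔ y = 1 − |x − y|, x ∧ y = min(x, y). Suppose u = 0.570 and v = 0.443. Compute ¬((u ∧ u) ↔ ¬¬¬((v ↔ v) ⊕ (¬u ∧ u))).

0.570

u ∧ u = min(0.570, 0.570) = 0.570
v ↔ v = 1 − |0.443 − 0.443| = 1 − 0.000 = 1.000
¬u = 1 − 0.570 = 0.430
¬u ∧ u = min(0.430, 0.570) = 0.430
(v ↔ v) ⊕ (¬u ∧ u) = min(1, 1.000 + 0.430) = min(1, 1.430) = 1.000
¬((v ↔ v) ⊕ (¬u ∧ u)) = 1 − 1.000 = 0.000
¬¬((v ↔ v) ⊕ (¬u ∧ u)) = 1 − 0.000 = 1.000
¬¬¬((v ↔ v) ⊕ (¬u ∧ u)) = 1 − 1.000 = 0.000
(u ∧ u) ↔ ¬¬¬((v ↔ v) ⊕ (¬u ∧ u)) = 1 − |0.570 − 0.000| = 1 − 0.570 = 0.430
¬((u ∧ u) ↔ ¬¬¬((v ↔ v) ⊕ (¬u ∧ u))) = 1 − 0.430 = 0.570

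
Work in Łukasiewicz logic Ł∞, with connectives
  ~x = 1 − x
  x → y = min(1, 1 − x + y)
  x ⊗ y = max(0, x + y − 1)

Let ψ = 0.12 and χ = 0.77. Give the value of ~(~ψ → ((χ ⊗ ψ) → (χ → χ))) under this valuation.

~ψ = 1 − 0.12 = 0.88
χ ⊗ ψ = max(0, 0.77 + 0.12 − 1) = max(0, -0.11) = 0.00
χ → χ = min(1, 1 − 0.77 + 0.77) = min(1, 1.00) = 1.00
(χ ⊗ ψ) → (χ → χ) = min(1, 1 − 0.00 + 1.00) = min(1, 2.00) = 1.00
~ψ → ((χ ⊗ ψ) → (χ → χ)) = min(1, 1 − 0.88 + 1.00) = min(1, 1.12) = 1.00
~(~ψ → ((χ ⊗ ψ) → (χ → χ))) = 1 − 1.00 = 0.00

0.00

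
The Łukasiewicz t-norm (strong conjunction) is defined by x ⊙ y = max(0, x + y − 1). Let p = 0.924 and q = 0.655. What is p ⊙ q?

0.579

p ⊙ q = max(0, 0.924 + 0.655 − 1) = max(0, 0.579) = 0.579
For comparison, the Gödel (minimum) t-norm min(x, y) would give 0.655.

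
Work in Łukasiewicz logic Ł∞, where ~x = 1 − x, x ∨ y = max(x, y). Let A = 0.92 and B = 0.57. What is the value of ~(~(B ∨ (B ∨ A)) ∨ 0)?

0.92

B ∨ A = max(0.57, 0.92) = 0.92
B ∨ (B ∨ A) = max(0.57, 0.92) = 0.92
~(B ∨ (B ∨ A)) = 1 − 0.92 = 0.08
~(B ∨ (B ∨ A)) ∨ 0 = max(0.08, 0.00) = 0.08
~(~(B ∨ (B ∨ A)) ∨ 0) = 1 − 0.08 = 0.92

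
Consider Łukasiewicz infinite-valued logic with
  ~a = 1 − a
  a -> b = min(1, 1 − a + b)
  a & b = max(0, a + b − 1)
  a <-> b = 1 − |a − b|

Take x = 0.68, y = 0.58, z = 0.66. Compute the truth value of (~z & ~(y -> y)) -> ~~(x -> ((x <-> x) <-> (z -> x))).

1.00

~z = 1 − 0.66 = 0.34
y -> y = min(1, 1 − 0.58 + 0.58) = min(1, 1.00) = 1.00
~(y -> y) = 1 − 1.00 = 0.00
~z & ~(y -> y) = max(0, 0.34 + 0.00 − 1) = max(0, -0.66) = 0.00
x <-> x = 1 − |0.68 − 0.68| = 1 − 0.00 = 1.00
z -> x = min(1, 1 − 0.66 + 0.68) = min(1, 1.02) = 1.00
(x <-> x) <-> (z -> x) = 1 − |1.00 − 1.00| = 1 − 0.00 = 1.00
x -> ((x <-> x) <-> (z -> x)) = min(1, 1 − 0.68 + 1.00) = min(1, 1.32) = 1.00
~(x -> ((x <-> x) <-> (z -> x))) = 1 − 1.00 = 0.00
~~(x -> ((x <-> x) <-> (z -> x))) = 1 − 0.00 = 1.00
(~z & ~(y -> y)) -> ~~(x -> ((x <-> x) <-> (z -> x))) = min(1, 1 − 0.00 + 1.00) = min(1, 2.00) = 1.00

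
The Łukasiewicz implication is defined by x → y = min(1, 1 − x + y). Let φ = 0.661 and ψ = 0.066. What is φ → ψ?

0.405

φ → ψ = min(1, 1 − 0.661 + 0.066) = min(1, 0.405) = 0.405
For comparison, the Gödel implication (1 if x ≤ y else y) would give 0.066.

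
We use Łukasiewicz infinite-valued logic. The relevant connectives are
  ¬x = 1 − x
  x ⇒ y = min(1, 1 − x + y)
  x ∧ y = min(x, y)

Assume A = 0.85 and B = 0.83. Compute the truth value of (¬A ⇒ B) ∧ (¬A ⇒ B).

¬A = 1 − 0.85 = 0.15
¬A ⇒ B = min(1, 1 − 0.15 + 0.83) = min(1, 1.68) = 1.00
(¬A ⇒ B) ∧ (¬A ⇒ B) = min(1.00, 1.00) = 1.00

1.00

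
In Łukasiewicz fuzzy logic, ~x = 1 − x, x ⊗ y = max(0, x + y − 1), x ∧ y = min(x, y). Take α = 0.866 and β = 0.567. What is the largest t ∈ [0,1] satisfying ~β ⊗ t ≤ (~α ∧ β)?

0.701

~β = 1 − 0.567 = 0.433
So the left factor is ~β = 0.433.
~α = 1 − 0.866 = 0.134
~α ∧ β = min(0.134, 0.567) = 0.134
So the right-hand bound is ~α ∧ β = 0.134.
The residuum of the Łukasiewicz t-norm gives the supremum: min(1, 1 − 0.433 + 0.134).
1 − 0.433 + 0.134 = 0.701, so t = min(1, 0.701) = 0.701.
Check: 0.433 ⊗ 0.701 = max(0, 0.134) = 0.134 ≤ 0.134.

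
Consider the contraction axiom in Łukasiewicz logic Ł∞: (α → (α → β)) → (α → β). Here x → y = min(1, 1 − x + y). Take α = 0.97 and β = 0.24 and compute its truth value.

α → β = min(1, 1 − 0.97 + 0.24) = min(1, 0.27) = 0.27
α → (α → β) = min(1, 1 − 0.97 + 0.27) = min(1, 0.30) = 0.30
(α → (α → β)) → (α → β) = min(1, 1 − 0.30 + 0.27) = min(1, 0.97) = 0.97
(The value 0.97 < 1 shows this instance is not satisfied; fails in Ł∞ (the t-norm is not idempotent).)

0.97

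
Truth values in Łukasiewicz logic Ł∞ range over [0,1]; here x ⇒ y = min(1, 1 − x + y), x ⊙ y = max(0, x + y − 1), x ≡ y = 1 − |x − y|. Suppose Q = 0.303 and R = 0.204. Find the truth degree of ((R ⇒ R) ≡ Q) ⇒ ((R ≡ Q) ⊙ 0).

0.697

R ⇒ R = min(1, 1 − 0.204 + 0.204) = min(1, 1.000) = 1.000
(R ⇒ R) ≡ Q = 1 − |1.000 − 0.303| = 1 − 0.697 = 0.303
R ≡ Q = 1 − |0.204 − 0.303| = 1 − 0.099 = 0.901
(R ≡ Q) ⊙ 0 = max(0, 0.901 + 0.000 − 1) = max(0, -0.099) = 0.000
((R ⇒ R) ≡ Q) ⇒ ((R ≡ Q) ⊙ 0) = min(1, 1 − 0.303 + 0.000) = min(1, 0.697) = 0.697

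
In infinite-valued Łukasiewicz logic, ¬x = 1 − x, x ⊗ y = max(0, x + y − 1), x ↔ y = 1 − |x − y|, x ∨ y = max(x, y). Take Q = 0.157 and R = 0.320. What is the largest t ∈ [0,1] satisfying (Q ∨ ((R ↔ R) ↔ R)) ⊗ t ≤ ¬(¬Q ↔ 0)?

1.000

R ↔ R = 1 − |0.320 − 0.320| = 1 − 0.000 = 1.000
(R ↔ R) ↔ R = 1 − |1.000 − 0.320| = 1 − 0.680 = 0.320
Q ∨ ((R ↔ R) ↔ R) = max(0.157, 0.320) = 0.320
So the left factor is Q ∨ ((R ↔ R) ↔ R) = 0.320.
¬Q = 1 − 0.157 = 0.843
¬Q ↔ 0 = 1 − |0.843 − 0.000| = 1 − 0.843 = 0.157
¬(¬Q ↔ 0) = 1 − 0.157 = 0.843
So the right-hand bound is ¬(¬Q ↔ 0) = 0.843.
The residuum of the Łukasiewicz t-norm gives the supremum: min(1, 1 − 0.320 + 0.843).
1 − 0.320 + 0.843 = 1.523, so t = min(1, 1.523) = 1.000.
Check: 0.320 ⊗ 1.000 = max(0, 0.320) = 0.320 ≤ 0.843.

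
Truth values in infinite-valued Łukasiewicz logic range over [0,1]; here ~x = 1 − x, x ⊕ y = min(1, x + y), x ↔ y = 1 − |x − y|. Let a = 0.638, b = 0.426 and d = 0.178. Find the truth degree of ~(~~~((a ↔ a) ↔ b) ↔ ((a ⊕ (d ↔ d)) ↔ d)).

a ↔ a = 1 − |0.638 − 0.638| = 1 − 0.000 = 1.000
(a ↔ a) ↔ b = 1 − |1.000 − 0.426| = 1 − 0.574 = 0.426
~((a ↔ a) ↔ b) = 1 − 0.426 = 0.574
~~((a ↔ a) ↔ b) = 1 − 0.574 = 0.426
~~~((a ↔ a) ↔ b) = 1 − 0.426 = 0.574
d ↔ d = 1 − |0.178 − 0.178| = 1 − 0.000 = 1.000
a ⊕ (d ↔ d) = min(1, 0.638 + 1.000) = min(1, 1.638) = 1.000
(a ⊕ (d ↔ d)) ↔ d = 1 − |1.000 − 0.178| = 1 − 0.822 = 0.178
~~~((a ↔ a) ↔ b) ↔ ((a ⊕ (d ↔ d)) ↔ d) = 1 − |0.574 − 0.178| = 1 − 0.396 = 0.604
~(~~~((a ↔ a) ↔ b) ↔ ((a ⊕ (d ↔ d)) ↔ d)) = 1 − 0.604 = 0.396

0.396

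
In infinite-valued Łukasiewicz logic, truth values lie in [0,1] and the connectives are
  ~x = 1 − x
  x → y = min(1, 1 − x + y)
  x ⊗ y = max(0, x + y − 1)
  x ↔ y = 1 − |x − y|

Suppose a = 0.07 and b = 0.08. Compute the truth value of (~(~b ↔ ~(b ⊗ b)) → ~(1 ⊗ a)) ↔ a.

~b = 1 − 0.08 = 0.92
b ⊗ b = max(0, 0.08 + 0.08 − 1) = max(0, -0.84) = 0.00
~(b ⊗ b) = 1 − 0.00 = 1.00
~b ↔ ~(b ⊗ b) = 1 − |0.92 − 1.00| = 1 − 0.08 = 0.92
~(~b ↔ ~(b ⊗ b)) = 1 − 0.92 = 0.08
1 ⊗ a = max(0, 1.00 + 0.07 − 1) = max(0, 0.07) = 0.07
~(1 ⊗ a) = 1 − 0.07 = 0.93
~(~b ↔ ~(b ⊗ b)) → ~(1 ⊗ a) = min(1, 1 − 0.08 + 0.93) = min(1, 1.85) = 1.00
(~(~b ↔ ~(b ⊗ b)) → ~(1 ⊗ a)) ↔ a = 1 − |1.00 − 0.07| = 1 − 0.93 = 0.07

0.07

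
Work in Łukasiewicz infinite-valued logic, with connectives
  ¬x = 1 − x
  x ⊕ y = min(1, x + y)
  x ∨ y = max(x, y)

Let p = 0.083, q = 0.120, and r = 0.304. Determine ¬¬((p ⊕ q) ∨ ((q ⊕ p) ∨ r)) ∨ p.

0.304

p ⊕ q = min(1, 0.083 + 0.120) = min(1, 0.203) = 0.203
q ⊕ p = min(1, 0.120 + 0.083) = min(1, 0.203) = 0.203
(q ⊕ p) ∨ r = max(0.203, 0.304) = 0.304
(p ⊕ q) ∨ ((q ⊕ p) ∨ r) = max(0.203, 0.304) = 0.304
¬((p ⊕ q) ∨ ((q ⊕ p) ∨ r)) = 1 − 0.304 = 0.696
¬¬((p ⊕ q) ∨ ((q ⊕ p) ∨ r)) = 1 − 0.696 = 0.304
¬¬((p ⊕ q) ∨ ((q ⊕ p) ∨ r)) ∨ p = max(0.304, 0.083) = 0.304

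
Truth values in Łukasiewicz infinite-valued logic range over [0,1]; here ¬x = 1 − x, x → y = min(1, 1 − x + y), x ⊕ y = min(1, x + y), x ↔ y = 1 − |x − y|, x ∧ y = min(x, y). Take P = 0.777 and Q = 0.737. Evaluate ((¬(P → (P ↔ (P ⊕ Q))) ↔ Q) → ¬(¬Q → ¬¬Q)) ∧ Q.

0.737

P ⊕ Q = min(1, 0.777 + 0.737) = min(1, 1.514) = 1.000
P ↔ (P ⊕ Q) = 1 − |0.777 − 1.000| = 1 − 0.223 = 0.777
P → (P ↔ (P ⊕ Q)) = min(1, 1 − 0.777 + 0.777) = min(1, 1.000) = 1.000
¬(P → (P ↔ (P ⊕ Q))) = 1 − 1.000 = 0.000
¬(P → (P ↔ (P ⊕ Q))) ↔ Q = 1 − |0.000 − 0.737| = 1 − 0.737 = 0.263
¬Q = 1 − 0.737 = 0.263
¬¬Q = 1 − 0.263 = 0.737
¬Q → ¬¬Q = min(1, 1 − 0.263 + 0.737) = min(1, 1.474) = 1.000
¬(¬Q → ¬¬Q) = 1 − 1.000 = 0.000
(¬(P → (P ↔ (P ⊕ Q))) ↔ Q) → ¬(¬Q → ¬¬Q) = min(1, 1 − 0.263 + 0.000) = min(1, 0.737) = 0.737
((¬(P → (P ↔ (P ⊕ Q))) ↔ Q) → ¬(¬Q → ¬¬Q)) ∧ Q = min(0.737, 0.737) = 0.737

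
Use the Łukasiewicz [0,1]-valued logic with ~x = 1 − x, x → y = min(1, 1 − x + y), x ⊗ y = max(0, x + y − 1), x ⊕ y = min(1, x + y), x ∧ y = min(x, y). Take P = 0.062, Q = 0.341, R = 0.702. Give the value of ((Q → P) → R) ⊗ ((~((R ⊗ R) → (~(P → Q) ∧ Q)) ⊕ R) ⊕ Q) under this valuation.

0.981

Q → P = min(1, 1 − 0.341 + 0.062) = min(1, 0.721) = 0.721
(Q → P) → R = min(1, 1 − 0.721 + 0.702) = min(1, 0.981) = 0.981
R ⊗ R = max(0, 0.702 + 0.702 − 1) = max(0, 0.404) = 0.404
P → Q = min(1, 1 − 0.062 + 0.341) = min(1, 1.279) = 1.000
~(P → Q) = 1 − 1.000 = 0.000
~(P → Q) ∧ Q = min(0.000, 0.341) = 0.000
(R ⊗ R) → (~(P → Q) ∧ Q) = min(1, 1 − 0.404 + 0.000) = min(1, 0.596) = 0.596
~((R ⊗ R) → (~(P → Q) ∧ Q)) = 1 − 0.596 = 0.404
~((R ⊗ R) → (~(P → Q) ∧ Q)) ⊕ R = min(1, 0.404 + 0.702) = min(1, 1.106) = 1.000
(~((R ⊗ R) → (~(P → Q) ∧ Q)) ⊕ R) ⊕ Q = min(1, 1.000 + 0.341) = min(1, 1.341) = 1.000
((Q → P) → R) ⊗ ((~((R ⊗ R) → (~(P → Q) ∧ Q)) ⊕ R) ⊕ Q) = max(0, 0.981 + 1.000 − 1) = max(0, 0.981) = 0.981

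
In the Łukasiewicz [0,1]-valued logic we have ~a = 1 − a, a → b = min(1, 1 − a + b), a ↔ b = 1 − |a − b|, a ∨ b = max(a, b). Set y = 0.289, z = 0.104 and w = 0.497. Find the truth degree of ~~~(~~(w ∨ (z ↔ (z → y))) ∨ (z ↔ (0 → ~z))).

z → y = min(1, 1 − 0.104 + 0.289) = min(1, 1.185) = 1.000
z ↔ (z → y) = 1 − |0.104 − 1.000| = 1 − 0.896 = 0.104
w ∨ (z ↔ (z → y)) = max(0.497, 0.104) = 0.497
~(w ∨ (z ↔ (z → y))) = 1 − 0.497 = 0.503
~~(w ∨ (z ↔ (z → y))) = 1 − 0.503 = 0.497
~z = 1 − 0.104 = 0.896
0 → ~z = min(1, 1 − 0.000 + 0.896) = min(1, 1.896) = 1.000
z ↔ (0 → ~z) = 1 − |0.104 − 1.000| = 1 − 0.896 = 0.104
~~(w ∨ (z ↔ (z → y))) ∨ (z ↔ (0 → ~z)) = max(0.497, 0.104) = 0.497
~(~~(w ∨ (z ↔ (z → y))) ∨ (z ↔ (0 → ~z))) = 1 − 0.497 = 0.503
~~(~~(w ∨ (z ↔ (z → y))) ∨ (z ↔ (0 → ~z))) = 1 − 0.503 = 0.497
~~~(~~(w ∨ (z ↔ (z → y))) ∨ (z ↔ (0 → ~z))) = 1 − 0.497 = 0.503

0.503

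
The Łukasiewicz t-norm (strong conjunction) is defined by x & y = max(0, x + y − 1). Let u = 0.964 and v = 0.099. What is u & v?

u & v = max(0, 0.964 + 0.099 − 1) = max(0, 0.063) = 0.063
For comparison, the Gödel (minimum) t-norm min(x, y) would give 0.099.

0.063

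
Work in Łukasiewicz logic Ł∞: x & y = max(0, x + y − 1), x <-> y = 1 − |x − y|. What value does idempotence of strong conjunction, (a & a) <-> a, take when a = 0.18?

0.82

a & a = max(0, 0.18 + 0.18 − 1) = max(0, -0.64) = 0.00
(a & a) <-> a = 1 − |0.00 − 0.18| = 1 − 0.18 = 0.82
(The value 0.82 < 1 shows this instance is not satisfied; fails in Ł∞ since a ⊗ a = max(0, 2a−1) ≠ a in general.)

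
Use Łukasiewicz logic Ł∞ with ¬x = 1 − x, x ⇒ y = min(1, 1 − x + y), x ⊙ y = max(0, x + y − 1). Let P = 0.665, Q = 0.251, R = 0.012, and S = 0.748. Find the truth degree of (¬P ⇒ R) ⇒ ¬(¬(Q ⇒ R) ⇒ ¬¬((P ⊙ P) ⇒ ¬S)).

0.323

¬P = 1 − 0.665 = 0.335
¬P ⇒ R = min(1, 1 − 0.335 + 0.012) = min(1, 0.677) = 0.677
Q ⇒ R = min(1, 1 − 0.251 + 0.012) = min(1, 0.761) = 0.761
¬(Q ⇒ R) = 1 − 0.761 = 0.239
P ⊙ P = max(0, 0.665 + 0.665 − 1) = max(0, 0.330) = 0.330
¬S = 1 − 0.748 = 0.252
(P ⊙ P) ⇒ ¬S = min(1, 1 − 0.330 + 0.252) = min(1, 0.922) = 0.922
¬((P ⊙ P) ⇒ ¬S) = 1 − 0.922 = 0.078
¬¬((P ⊙ P) ⇒ ¬S) = 1 − 0.078 = 0.922
¬(Q ⇒ R) ⇒ ¬¬((P ⊙ P) ⇒ ¬S) = min(1, 1 − 0.239 + 0.922) = min(1, 1.683) = 1.000
¬(¬(Q ⇒ R) ⇒ ¬¬((P ⊙ P) ⇒ ¬S)) = 1 − 1.000 = 0.000
(¬P ⇒ R) ⇒ ¬(¬(Q ⇒ R) ⇒ ¬¬((P ⊙ P) ⇒ ¬S)) = min(1, 1 − 0.677 + 0.000) = min(1, 0.323) = 0.323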